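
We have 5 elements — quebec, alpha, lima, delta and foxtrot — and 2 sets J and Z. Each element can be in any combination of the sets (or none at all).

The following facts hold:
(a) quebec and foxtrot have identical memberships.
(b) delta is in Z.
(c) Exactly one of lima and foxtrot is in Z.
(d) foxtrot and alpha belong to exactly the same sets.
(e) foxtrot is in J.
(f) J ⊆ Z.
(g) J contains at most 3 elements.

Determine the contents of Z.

Z = {alpha, delta, foxtrot, quebec}

From (b): delta ∈ Z.
From (e): foxtrot ∈ J.
(a): quebec matches foxtrot: quebec ∈ J.
(d): alpha matches foxtrot: alpha ∈ J.
(f) with quebec ∈ J: quebec ∈ Z.
(f) with alpha ∈ J: alpha ∈ Z.
(f) with foxtrot ∈ J: foxtrot ∈ Z.
(g): J already has 3, so the rest are out.
(c) (exactly one): lima ∉ Z.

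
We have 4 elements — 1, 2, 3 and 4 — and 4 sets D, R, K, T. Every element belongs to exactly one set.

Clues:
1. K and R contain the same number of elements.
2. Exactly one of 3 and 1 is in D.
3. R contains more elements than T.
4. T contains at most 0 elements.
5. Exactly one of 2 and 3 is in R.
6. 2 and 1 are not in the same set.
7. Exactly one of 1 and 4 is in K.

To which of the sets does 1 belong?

1: K

(4): T already has 0, so the rest are out.
Suppose 1 ∈ D: no assignment then satisfies all the clues, so 1 ∉ D.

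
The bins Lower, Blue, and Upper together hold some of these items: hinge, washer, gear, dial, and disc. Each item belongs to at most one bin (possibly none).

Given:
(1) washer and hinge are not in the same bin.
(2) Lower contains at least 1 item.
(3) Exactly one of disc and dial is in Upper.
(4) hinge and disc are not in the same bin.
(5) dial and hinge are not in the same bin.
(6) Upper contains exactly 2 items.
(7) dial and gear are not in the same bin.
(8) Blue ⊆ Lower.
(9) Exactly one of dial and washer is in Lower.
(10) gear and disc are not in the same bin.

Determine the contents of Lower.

Lower = {dial}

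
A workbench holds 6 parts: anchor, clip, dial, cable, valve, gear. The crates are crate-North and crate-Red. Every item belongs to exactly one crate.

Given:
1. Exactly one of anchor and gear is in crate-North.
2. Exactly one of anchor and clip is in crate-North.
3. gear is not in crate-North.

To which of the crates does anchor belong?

From (3): gear ∉ crate-North.
(1) (exactly one): anchor ∈ crate-North.
(2) (exactly one): clip ∉ crate-North.
Only one crate left: clip ∈ crate-Red.
Only one crate left: gear ∈ crate-Red.

anchor: crate-North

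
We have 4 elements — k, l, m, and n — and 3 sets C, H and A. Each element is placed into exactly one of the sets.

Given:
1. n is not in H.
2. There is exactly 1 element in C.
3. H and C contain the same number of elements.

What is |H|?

1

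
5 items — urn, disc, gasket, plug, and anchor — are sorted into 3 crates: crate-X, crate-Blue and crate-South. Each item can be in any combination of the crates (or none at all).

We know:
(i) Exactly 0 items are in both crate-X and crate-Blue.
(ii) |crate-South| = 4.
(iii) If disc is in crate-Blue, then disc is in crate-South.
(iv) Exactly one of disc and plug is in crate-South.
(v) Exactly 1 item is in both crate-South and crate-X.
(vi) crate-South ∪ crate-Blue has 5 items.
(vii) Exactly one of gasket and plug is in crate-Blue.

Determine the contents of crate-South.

crate-South = {anchor, disc, gasket, urn}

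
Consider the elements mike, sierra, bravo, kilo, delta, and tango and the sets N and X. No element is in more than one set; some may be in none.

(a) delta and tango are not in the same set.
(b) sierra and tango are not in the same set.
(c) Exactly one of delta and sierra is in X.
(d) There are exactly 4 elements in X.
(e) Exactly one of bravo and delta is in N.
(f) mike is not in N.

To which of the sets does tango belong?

From (f): mike ∉ N.
Suppose tango ∈ N: no assignment then satisfies all the clues, so tango ∉ N.

tango: none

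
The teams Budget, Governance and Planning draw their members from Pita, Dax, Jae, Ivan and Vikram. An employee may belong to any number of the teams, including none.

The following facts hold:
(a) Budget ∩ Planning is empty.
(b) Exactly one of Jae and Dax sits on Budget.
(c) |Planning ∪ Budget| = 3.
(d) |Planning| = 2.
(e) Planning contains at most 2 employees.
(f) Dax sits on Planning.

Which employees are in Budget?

Budget = {Jae}

From (f): Dax ∈ Planning.
(a) (disjoint): Dax ∉ Budget.
(b) (exactly one): Jae ∈ Budget.
(a) (disjoint): Jae ∉ Planning.
Suppose Pita ∈ Budget: no assignment then satisfies all the clues, so Pita ∉ Budget.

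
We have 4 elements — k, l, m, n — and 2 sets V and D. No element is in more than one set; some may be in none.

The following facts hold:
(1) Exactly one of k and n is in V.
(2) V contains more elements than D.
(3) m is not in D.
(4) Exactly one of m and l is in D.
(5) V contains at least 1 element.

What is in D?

D = {l}

From (3): m ∉ D.
(4) (exactly one): l ∈ D.
Suppose k ∈ D: no assignment then satisfies all the clues, so k ∉ D.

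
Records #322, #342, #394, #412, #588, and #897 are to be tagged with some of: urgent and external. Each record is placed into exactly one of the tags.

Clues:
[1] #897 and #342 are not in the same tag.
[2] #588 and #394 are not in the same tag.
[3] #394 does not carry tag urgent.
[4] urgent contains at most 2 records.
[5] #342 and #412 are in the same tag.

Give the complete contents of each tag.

From (3): #394 ∉ urgent.
Only one tag left: #394 ∈ external.
(2): #588 ∉ external.
Only one tag left: #588 ∈ urgent.
Suppose #322 ∈ urgent: no assignment then satisfies all the clues, so #322 ∉ urgent.

urgent = {#588, #897}; external = {#322, #342, #394, #412}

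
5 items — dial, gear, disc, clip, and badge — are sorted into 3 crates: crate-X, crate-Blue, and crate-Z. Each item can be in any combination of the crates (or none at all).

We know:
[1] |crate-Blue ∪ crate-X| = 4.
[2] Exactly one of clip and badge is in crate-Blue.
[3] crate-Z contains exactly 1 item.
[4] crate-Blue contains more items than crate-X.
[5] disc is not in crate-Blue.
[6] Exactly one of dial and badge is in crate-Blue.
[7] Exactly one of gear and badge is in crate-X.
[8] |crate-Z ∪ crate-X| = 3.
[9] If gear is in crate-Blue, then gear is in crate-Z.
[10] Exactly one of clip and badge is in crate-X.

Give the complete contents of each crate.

crate-X = {badge, dial}; crate-Blue = {clip, dial, gear}; crate-Z = {gear}

From (5): disc ∉ crate-Blue.
Suppose dial ∉ crate-X: no assignment then satisfies all the clues, so dial ∈ crate-X.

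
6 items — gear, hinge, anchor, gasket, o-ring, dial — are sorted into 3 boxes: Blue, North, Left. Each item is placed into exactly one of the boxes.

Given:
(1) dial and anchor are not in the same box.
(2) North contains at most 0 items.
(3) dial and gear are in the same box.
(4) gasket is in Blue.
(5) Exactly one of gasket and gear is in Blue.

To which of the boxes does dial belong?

dial: Left

From (4): gasket ∈ Blue.
(2): North already has 0, so the rest are out.
(5) (exactly one): gear ∉ Blue.
Only one box left: gear ∈ Left.
(3): dial matches gear: dial ∉ Blue.
(3): dial matches gear: dial ∈ Left.
(1): anchor ∉ Left.
Only one box left: anchor ∈ Blue.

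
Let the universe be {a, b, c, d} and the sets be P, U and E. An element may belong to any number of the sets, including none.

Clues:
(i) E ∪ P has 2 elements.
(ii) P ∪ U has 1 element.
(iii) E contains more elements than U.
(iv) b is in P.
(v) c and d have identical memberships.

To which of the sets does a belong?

a: E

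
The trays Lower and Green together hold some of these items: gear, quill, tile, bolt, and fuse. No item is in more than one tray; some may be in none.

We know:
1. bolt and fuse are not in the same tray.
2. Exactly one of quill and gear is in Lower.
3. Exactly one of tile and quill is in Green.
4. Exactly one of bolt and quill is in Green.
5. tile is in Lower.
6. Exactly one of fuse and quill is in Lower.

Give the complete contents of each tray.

From (5): tile ∈ Lower.
(3) (exactly one): quill ∈ Green.
(4) (exactly one): bolt ∉ Green.
(6) (exactly one): fuse ∈ Lower.
(1): bolt ∉ Lower.
(2) (exactly one): gear ∈ Lower.

Lower = {fuse, gear, tile}; Green = {quill}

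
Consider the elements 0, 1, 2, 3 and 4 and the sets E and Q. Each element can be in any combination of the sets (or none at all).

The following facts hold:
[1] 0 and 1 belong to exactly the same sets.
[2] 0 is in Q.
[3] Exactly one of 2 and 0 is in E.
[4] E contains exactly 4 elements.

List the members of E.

E = {0, 1, 3, 4}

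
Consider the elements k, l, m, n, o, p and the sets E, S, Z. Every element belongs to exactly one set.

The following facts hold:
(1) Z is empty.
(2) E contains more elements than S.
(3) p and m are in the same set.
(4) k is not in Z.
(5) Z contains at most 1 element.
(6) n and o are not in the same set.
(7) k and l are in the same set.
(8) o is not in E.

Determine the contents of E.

E = {k, l, m, n, p}

From (4): k ∉ Z.
From (8): o ∉ E.
(1): Z already has 0, so the rest are out.
Only one set left: o ∈ S.
(6): n ∉ S.
Only one set left: n ∈ E.
Suppose k ∉ E: no assignment then satisfies all the clues, so k ∈ E.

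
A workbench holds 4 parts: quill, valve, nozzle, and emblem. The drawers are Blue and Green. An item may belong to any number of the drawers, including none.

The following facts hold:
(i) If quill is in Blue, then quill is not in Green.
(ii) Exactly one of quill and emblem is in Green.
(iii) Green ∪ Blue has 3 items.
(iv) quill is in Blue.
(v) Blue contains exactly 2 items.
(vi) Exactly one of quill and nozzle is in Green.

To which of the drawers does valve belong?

valve: none

From (iv): quill ∈ Blue.
(i): quill ∉ Green.
(ii) (exactly one): emblem ∈ Green.
(vi) (exactly one): nozzle ∈ Green.
Suppose valve ∈ Blue: no assignment then satisfies all the clues, so valve ∉ Blue.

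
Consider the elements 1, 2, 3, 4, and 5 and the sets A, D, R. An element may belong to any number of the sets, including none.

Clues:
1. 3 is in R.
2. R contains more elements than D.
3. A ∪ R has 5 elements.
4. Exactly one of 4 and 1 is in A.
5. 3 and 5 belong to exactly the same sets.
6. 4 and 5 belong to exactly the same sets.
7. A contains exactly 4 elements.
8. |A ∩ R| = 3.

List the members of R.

R = {1, 3, 4, 5}

From (1): 3 ∈ R.
(5): 5 matches 3: 5 ∈ R.
(6): 4 matches 5: 4 ∈ R.
Suppose 1 ∉ R: no assignment then satisfies all the clues, so 1 ∈ R.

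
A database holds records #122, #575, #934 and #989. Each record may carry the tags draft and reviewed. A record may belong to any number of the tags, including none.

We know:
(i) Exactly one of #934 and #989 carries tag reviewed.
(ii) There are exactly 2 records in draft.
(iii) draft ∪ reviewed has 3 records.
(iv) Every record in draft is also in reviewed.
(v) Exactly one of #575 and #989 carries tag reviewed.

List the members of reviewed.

reviewed = {#122, #575, #934}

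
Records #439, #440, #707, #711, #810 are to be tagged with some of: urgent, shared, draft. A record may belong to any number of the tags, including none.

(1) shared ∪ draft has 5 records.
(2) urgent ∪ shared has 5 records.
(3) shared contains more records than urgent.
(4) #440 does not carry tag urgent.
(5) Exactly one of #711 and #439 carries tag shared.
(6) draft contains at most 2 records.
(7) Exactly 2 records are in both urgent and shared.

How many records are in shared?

From (4): #440 ∉ urgent.
Suppose #440 ∉ shared: no assignment then satisfies all the clues, so #440 ∈ shared.

4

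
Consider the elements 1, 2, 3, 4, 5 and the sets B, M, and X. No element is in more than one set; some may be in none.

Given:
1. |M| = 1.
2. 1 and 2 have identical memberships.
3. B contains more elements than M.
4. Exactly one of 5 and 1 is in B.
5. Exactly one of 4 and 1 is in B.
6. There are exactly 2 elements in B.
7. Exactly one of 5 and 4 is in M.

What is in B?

B = {1, 2}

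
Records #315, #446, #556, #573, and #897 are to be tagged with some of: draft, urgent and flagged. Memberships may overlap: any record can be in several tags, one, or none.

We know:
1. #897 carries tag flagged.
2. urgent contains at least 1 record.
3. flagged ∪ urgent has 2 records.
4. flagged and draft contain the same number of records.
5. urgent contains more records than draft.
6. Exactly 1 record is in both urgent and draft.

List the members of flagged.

flagged = {#897}

From (1): #897 ∈ flagged.
Suppose #315 ∈ flagged: no assignment then satisfies all the clues, so #315 ∉ flagged.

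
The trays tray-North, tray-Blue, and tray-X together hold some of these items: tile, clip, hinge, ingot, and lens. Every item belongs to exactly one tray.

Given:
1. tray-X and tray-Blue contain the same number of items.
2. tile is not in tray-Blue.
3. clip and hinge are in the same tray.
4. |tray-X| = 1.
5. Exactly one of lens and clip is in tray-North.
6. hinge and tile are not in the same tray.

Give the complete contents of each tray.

tray-North = {clip, hinge, ingot}; tray-Blue = {lens}; tray-X = {tile}

From (2): tile ∉ tray-Blue.
Suppose tile ∈ tray-North: no assignment then satisfies all the clues, so tile ∉ tray-North.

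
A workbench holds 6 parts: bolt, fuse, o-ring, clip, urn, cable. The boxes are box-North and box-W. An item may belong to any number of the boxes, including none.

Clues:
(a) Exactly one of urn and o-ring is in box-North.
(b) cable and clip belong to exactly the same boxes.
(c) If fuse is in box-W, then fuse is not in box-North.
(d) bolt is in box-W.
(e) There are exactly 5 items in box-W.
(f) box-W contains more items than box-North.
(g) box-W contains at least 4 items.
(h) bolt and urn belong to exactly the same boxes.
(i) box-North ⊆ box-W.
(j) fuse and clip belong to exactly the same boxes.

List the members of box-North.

box-North = {bolt, urn}

From (d): bolt ∈ box-W.
(h): urn matches bolt: urn ∈ box-W.
Suppose bolt ∉ box-North: no assignment then satisfies all the clues, so bolt ∈ box-North.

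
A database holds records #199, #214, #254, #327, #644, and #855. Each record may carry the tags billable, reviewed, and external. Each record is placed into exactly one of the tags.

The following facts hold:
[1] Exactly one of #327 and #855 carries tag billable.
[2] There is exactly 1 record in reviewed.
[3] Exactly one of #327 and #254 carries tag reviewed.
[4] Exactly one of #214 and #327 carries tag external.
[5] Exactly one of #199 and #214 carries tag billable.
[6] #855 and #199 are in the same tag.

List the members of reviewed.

reviewed = {#327}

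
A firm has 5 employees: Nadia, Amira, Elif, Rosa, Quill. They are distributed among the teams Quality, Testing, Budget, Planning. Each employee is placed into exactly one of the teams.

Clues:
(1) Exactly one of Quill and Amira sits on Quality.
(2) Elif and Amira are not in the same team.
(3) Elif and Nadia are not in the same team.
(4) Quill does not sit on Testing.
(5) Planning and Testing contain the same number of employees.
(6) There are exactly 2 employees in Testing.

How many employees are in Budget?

0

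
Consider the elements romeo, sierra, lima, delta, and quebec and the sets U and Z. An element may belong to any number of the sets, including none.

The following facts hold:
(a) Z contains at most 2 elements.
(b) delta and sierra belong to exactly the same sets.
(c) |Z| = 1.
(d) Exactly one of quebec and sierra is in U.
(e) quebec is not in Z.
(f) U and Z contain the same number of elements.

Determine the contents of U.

From (e): quebec ∉ Z.
Suppose romeo ∈ U: no assignment then satisfies all the clues, so romeo ∉ U.

U = {quebec}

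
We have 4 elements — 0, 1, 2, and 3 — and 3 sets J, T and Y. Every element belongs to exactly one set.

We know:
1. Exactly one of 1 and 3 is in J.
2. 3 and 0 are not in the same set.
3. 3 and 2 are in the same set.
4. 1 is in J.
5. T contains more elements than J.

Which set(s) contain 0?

0: Y

From (4): 1 ∈ J.
(1) (exactly one): 3 ∉ J.
(3): 2 matches 3: 2 ∉ J.
Suppose 0 ∈ J: no assignment then satisfies all the clues, so 0 ∉ J.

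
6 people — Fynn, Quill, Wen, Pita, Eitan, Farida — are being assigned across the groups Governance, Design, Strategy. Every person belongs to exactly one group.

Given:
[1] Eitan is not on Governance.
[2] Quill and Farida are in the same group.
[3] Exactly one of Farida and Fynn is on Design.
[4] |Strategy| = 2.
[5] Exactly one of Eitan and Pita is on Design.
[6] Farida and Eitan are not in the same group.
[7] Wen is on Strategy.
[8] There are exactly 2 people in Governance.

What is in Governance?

Governance = {Farida, Quill}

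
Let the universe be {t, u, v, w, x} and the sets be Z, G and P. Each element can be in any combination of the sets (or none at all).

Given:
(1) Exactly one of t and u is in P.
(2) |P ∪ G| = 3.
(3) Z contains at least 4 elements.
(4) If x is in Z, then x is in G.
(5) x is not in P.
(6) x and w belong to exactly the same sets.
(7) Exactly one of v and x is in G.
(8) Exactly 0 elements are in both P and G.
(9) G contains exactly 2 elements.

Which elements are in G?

G = {w, x}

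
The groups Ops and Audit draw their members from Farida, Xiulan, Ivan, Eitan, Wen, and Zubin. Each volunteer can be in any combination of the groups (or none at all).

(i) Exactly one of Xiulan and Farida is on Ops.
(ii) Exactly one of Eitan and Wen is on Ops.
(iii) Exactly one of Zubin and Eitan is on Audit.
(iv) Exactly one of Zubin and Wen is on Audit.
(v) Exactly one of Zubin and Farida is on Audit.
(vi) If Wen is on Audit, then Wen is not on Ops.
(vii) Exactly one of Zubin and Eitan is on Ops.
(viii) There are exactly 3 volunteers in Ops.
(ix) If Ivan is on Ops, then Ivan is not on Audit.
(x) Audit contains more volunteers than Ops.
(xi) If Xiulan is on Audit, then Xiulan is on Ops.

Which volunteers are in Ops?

Ops = {Eitan, Ivan, Xiulan}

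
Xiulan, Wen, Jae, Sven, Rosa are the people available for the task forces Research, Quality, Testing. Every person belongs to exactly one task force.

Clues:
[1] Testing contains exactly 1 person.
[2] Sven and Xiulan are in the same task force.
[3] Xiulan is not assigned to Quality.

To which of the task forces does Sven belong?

From (3): Xiulan ∉ Quality.
(2): Sven matches Xiulan: Sven ∉ Quality.
Suppose Sven ∉ Research: no assignment then satisfies all the clues, so Sven ∈ Research.

Sven: Research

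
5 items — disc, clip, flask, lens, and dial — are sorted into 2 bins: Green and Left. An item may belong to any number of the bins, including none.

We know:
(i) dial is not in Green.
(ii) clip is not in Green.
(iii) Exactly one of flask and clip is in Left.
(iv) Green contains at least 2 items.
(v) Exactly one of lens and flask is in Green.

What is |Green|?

From (i): dial ∉ Green.
From (ii): clip ∉ Green.
Suppose disc ∉ Green: no assignment then satisfies all the clues, so disc ∈ Green.

2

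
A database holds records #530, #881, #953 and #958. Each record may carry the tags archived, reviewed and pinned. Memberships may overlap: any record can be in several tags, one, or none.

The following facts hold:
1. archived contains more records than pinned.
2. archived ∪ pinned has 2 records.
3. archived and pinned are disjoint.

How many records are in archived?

2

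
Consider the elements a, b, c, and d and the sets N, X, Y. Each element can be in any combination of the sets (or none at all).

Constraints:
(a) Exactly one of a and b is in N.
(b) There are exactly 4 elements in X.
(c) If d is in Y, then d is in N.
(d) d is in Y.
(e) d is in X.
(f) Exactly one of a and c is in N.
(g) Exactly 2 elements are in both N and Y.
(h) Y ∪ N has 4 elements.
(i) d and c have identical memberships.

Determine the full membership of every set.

N = {b, c, d}; X = {a, b, c, d}; Y = {a, c, d}

From (d): d ∈ Y.
From (e): d ∈ X.
(b): only 4 candidates remain for X, so all are in.
(c): d ∈ N.
(i): c matches d: c ∈ N.
(i): c matches d: c ∈ Y.
(f) (exactly one): a ∉ N.
(a) (exactly one): b ∈ N.
Suppose a ∉ Y: no assignment then satisfies all the clues, so a ∈ Y.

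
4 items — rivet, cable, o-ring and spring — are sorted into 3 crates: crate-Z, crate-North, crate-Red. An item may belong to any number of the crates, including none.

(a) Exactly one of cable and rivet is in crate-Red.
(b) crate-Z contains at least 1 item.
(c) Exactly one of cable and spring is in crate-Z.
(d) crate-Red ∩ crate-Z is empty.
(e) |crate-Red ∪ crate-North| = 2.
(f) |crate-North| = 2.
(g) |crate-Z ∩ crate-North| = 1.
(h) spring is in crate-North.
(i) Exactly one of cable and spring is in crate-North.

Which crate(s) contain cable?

cable: none

From (h): spring ∈ crate-North.
(i) (exactly one): cable ∉ crate-North.
Suppose cable ∈ crate-Z: no assignment then satisfies all the clues, so cable ∉ crate-Z.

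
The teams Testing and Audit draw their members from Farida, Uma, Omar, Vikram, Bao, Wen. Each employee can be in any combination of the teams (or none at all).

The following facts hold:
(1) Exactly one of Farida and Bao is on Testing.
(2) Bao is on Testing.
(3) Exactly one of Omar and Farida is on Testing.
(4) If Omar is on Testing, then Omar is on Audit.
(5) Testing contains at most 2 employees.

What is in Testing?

Testing = {Bao, Omar}

From (2): Bao ∈ Testing.
(1) (exactly one): Farida ∉ Testing.
(3) (exactly one): Omar ∈ Testing.
(4): Omar ∈ Audit.
(5): Testing already has 2, so the rest are out.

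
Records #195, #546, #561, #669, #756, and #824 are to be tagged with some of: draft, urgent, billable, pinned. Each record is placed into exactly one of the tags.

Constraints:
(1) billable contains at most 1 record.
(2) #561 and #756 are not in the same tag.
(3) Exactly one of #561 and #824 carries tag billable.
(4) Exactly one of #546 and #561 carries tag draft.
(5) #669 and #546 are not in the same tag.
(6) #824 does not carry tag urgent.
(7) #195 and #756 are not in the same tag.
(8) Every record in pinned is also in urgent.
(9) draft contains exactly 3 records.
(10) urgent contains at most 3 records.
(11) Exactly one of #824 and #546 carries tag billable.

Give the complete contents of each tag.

draft = {#195, #561, #669}; urgent = {#546, #756}; billable = {#824}; pinned = {}

From (6): #824 ∉ urgent.
(8) contrapositive: #824 ∉ pinned.
Suppose #195 ∉ draft: no assignment then satisfies all the clues, so #195 ∈ draft.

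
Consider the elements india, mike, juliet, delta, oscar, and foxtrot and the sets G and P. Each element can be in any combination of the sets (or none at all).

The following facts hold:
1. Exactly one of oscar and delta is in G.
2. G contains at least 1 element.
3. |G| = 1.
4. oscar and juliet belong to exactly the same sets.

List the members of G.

G = {delta}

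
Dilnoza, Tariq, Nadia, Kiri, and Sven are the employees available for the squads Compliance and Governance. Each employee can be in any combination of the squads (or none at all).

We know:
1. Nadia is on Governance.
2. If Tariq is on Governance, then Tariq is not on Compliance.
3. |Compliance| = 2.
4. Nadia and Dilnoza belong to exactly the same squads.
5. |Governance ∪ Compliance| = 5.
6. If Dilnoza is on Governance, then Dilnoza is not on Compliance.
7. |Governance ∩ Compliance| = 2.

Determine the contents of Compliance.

Compliance = {Kiri, Sven}

From (1): Nadia ∈ Governance.
(4): Dilnoza matches Nadia: Dilnoza ∈ Governance.
(6): Dilnoza ∉ Compliance.
(4): Nadia matches Dilnoza: Nadia ∉ Compliance.
Suppose Tariq ∈ Compliance: no assignment then satisfies all the clues, so Tariq ∉ Compliance.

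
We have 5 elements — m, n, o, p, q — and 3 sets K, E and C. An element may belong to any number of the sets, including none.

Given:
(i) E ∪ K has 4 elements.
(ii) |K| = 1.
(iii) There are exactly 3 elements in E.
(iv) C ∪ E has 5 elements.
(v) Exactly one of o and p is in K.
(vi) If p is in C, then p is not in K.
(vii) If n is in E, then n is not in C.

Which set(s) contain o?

o: C, K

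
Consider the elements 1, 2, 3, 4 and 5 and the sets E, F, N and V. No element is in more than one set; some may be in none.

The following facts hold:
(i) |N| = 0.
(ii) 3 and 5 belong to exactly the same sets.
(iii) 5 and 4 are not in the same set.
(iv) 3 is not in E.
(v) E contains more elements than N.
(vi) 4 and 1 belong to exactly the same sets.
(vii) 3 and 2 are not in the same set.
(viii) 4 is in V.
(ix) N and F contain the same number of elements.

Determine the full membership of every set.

E = {2}; F = {}; N = {}; V = {1, 4}

From (iv): 3 ∉ E.
From (viii): 4 ∈ V.
(i): N already has 0, so the rest are out.
(ii): 5 matches 3: 5 ∉ E.
(iii): 5 ∉ V.
(vi): 1 matches 4: 1 ∉ E.
(vi): 1 matches 4: 1 ∉ F.
(vi): 1 matches 4: 1 ∈ V.
(ii): 3 matches 5: 3 ∉ V.
Suppose 2 ∉ E: no assignment then satisfies all the clues, so 2 ∈ E.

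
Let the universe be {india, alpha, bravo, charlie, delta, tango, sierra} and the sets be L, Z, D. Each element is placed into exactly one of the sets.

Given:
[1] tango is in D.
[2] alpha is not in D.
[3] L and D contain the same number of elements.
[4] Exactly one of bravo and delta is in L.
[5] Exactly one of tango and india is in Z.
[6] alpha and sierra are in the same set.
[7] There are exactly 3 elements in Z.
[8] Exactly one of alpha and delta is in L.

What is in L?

L = {charlie, delta}

From (1): tango ∈ D.
From (2): alpha ∉ D.
(5) (exactly one): india ∈ Z.
(6): sierra matches alpha: sierra ∉ D.
Suppose alpha ∈ L: no assignment then satisfies all the clues, so alpha ∉ L.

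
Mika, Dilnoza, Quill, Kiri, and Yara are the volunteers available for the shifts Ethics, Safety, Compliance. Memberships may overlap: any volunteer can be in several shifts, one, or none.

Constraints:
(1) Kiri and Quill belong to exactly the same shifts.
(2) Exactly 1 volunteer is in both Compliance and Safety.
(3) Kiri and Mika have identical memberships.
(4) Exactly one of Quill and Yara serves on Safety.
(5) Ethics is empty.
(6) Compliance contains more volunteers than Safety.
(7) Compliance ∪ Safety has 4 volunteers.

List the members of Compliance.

Compliance = {Kiri, Mika, Quill, Yara}

(5): Ethics already has 0, so the rest are out.
Suppose Mika ∉ Compliance: no assignment then satisfies all the clues, so Mika ∈ Compliance.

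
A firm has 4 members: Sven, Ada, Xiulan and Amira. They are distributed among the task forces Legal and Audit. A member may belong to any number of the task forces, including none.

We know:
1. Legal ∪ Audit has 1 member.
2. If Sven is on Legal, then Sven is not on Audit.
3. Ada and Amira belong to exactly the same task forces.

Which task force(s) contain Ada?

Ada: none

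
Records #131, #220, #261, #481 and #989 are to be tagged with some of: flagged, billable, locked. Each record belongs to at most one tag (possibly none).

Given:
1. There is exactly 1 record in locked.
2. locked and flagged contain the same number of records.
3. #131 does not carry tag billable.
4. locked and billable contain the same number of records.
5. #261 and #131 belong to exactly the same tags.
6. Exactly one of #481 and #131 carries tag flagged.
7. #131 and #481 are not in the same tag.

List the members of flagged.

flagged = {#481}

From (3): #131 ∉ billable.
(5): #261 matches #131: #261 ∉ billable.
Suppose #131 ∈ flagged: no assignment then satisfies all the clues, so #131 ∉ flagged.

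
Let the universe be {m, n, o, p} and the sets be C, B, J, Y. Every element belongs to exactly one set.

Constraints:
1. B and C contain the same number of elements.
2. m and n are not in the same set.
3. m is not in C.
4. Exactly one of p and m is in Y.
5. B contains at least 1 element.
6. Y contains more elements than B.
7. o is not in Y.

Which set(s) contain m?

m: B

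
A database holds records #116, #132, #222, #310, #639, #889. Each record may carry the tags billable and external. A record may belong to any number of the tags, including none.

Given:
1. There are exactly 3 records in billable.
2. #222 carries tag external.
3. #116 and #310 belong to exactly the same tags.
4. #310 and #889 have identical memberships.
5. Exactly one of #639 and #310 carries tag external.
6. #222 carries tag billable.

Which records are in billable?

billable = {#132, #222, #639}

From (2): #222 ∈ external.
From (6): #222 ∈ billable.
Suppose #116 ∈ billable: no assignment then satisfies all the clues, so #116 ∉ billable.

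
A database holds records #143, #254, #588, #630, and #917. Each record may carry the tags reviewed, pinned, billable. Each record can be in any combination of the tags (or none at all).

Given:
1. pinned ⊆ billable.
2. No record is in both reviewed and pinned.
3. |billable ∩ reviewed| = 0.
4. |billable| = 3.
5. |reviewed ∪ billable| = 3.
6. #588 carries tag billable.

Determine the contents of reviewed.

reviewed = {}

From (6): #588 ∈ billable.
Suppose #143 ∈ reviewed: no assignment then satisfies all the clues, so #143 ∉ reviewed.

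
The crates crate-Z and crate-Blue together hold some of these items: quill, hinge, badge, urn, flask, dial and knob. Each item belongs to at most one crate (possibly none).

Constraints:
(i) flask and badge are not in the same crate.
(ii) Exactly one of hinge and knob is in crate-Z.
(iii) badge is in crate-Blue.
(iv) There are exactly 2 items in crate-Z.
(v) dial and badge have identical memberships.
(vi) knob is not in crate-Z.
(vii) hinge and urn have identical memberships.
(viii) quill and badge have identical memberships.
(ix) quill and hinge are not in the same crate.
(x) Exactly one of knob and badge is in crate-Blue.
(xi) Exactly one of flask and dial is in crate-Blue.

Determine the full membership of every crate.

crate-Z = {hinge, urn}; crate-Blue = {badge, dial, quill}

From (iii): badge ∈ crate-Blue.
From (vi): knob ∉ crate-Z.
(i): flask ∉ crate-Blue.
(ii) (exactly one): hinge ∈ crate-Z.
(v): dial matches badge: dial ∉ crate-Z.
(v): dial matches badge: dial ∈ crate-Blue.
(vii): urn matches hinge: urn ∈ crate-Z.
(viii): quill matches badge: quill ∉ crate-Z.
(viii): quill matches badge: quill ∈ crate-Blue.
(x) (exactly one): knob ∉ crate-Blue.
(iv): crate-Z already has 2, so the rest are out.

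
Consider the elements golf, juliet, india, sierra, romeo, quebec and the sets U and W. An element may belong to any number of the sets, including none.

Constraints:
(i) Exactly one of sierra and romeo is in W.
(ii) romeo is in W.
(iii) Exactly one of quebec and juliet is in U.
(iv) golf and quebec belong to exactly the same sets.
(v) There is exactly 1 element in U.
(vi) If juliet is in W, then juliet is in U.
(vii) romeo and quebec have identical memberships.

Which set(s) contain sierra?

From (ii): romeo ∈ W.
(i) (exactly one): sierra ∉ W.
(vii): quebec matches romeo: quebec ∈ W.
(iv): golf matches quebec: golf ∈ W.
Suppose sierra ∈ U: no assignment then satisfies all the clues, so sierra ∉ U.

sierra: none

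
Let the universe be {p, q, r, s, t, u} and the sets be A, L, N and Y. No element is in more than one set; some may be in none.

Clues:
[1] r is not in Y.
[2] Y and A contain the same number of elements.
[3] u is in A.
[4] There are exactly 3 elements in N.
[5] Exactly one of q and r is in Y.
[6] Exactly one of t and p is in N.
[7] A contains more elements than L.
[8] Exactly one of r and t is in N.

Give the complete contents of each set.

A = {u}; L = {}; N = {p, r, s}; Y = {q}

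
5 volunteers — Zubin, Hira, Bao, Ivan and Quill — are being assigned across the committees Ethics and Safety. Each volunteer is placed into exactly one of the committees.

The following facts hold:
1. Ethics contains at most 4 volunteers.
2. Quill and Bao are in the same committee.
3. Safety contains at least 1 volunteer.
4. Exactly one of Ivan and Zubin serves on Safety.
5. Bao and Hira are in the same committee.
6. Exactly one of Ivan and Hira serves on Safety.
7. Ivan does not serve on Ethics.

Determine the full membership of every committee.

From (7): Ivan ∉ Ethics.
Only one committee left: Ivan ∈ Safety.
(4) (exactly one): Zubin ∉ Safety.
(6) (exactly one): Hira ∉ Safety.
Only one committee left: Zubin ∈ Ethics.
Only one committee left: Hira ∈ Ethics.
(5): Bao matches Hira: Bao ∈ Ethics.
(2): Quill matches Bao: Quill ∈ Ethics.

Ethics = {Bao, Hira, Quill, Zubin}; Safety = {Ivan}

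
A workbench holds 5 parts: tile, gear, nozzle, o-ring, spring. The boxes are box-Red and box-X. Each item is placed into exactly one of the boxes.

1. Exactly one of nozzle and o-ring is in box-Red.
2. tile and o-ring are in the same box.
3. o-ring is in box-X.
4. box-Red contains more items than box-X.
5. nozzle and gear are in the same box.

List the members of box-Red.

box-Red = {gear, nozzle, spring}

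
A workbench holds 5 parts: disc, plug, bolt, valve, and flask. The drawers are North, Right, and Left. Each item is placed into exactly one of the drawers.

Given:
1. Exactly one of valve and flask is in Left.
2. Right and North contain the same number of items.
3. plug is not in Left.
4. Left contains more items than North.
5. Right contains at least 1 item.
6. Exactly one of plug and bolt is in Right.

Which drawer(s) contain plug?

plug: Right

From (3): plug ∉ Left.
Suppose plug ∈ North: no assignment then satisfies all the clues, so plug ∉ North.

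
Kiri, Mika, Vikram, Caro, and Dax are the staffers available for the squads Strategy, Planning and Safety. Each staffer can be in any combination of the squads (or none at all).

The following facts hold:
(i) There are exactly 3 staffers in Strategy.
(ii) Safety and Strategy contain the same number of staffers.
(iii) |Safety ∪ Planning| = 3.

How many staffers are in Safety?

3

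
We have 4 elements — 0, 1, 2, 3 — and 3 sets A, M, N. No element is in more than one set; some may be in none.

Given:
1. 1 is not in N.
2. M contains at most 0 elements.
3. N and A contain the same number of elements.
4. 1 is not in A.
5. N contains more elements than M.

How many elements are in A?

1

From (1): 1 ∉ N.
From (4): 1 ∉ A.
(2): M already has 0, so the rest are out.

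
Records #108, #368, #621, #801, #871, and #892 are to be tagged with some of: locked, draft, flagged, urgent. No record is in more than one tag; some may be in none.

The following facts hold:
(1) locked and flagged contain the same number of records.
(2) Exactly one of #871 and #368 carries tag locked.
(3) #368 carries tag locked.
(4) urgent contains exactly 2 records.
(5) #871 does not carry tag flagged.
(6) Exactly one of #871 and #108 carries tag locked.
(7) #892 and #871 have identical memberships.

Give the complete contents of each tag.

locked = {#108, #368}; draft = {}; flagged = {#621, #801}; urgent = {#871, #892}

From (3): #368 ∈ locked.
From (5): #871 ∉ flagged.
(2) (exactly one): #871 ∉ locked.
(6) (exactly one): #108 ∈ locked.
(7): #892 matches #871: #892 ∉ locked.
(7): #892 matches #871: #892 ∉ flagged.
Suppose #621 ∈ locked: no assignment then satisfies all the clues, so #621 ∉ locked.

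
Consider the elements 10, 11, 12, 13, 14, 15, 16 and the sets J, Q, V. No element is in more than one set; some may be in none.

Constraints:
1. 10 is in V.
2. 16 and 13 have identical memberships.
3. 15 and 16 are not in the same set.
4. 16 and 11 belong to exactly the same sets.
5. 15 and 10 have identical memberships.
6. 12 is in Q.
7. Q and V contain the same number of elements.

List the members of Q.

From (1): 10 ∈ V.
From (6): 12 ∈ Q.
(5): 15 matches 10: 15 ∉ J.
(5): 15 matches 10: 15 ∉ Q.
(5): 15 matches 10: 15 ∈ V.
(3): 16 ∉ V.
(4): 11 matches 16: 11 ∉ V.
(2): 13 matches 16: 13 ∉ V.
Suppose 11 ∈ Q: no assignment then satisfies all the clues, so 11 ∉ Q.

Q = {12, 14}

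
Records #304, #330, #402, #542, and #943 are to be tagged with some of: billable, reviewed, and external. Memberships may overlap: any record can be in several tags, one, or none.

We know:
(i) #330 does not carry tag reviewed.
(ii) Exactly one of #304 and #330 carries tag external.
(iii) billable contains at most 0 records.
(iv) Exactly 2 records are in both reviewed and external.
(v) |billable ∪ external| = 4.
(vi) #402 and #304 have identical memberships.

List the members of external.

From (i): #330 ∉ reviewed.
(iii): billable already has 0, so the rest are out.
Suppose #304 ∉ external: no assignment then satisfies all the clues, so #304 ∈ external.

external = {#304, #402, #542, #943}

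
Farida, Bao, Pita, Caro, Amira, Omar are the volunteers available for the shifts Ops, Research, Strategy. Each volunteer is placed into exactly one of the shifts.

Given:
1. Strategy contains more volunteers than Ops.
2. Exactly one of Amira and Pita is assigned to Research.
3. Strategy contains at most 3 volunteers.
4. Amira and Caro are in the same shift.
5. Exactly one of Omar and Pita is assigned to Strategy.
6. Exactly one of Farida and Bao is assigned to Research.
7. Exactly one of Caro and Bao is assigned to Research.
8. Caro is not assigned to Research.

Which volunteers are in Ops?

Ops = {Farida}

From (8): Caro ∉ Research.
(4): Amira matches Caro: Amira ∉ Research.
(7) (exactly one): Bao ∈ Research.
(2) (exactly one): Pita ∈ Research.
(5) (exactly one): Omar ∈ Strategy.
(6) (exactly one): Farida ∉ Research.
Suppose Farida ∉ Ops: no assignment then satisfies all the clues, so Farida ∈ Ops.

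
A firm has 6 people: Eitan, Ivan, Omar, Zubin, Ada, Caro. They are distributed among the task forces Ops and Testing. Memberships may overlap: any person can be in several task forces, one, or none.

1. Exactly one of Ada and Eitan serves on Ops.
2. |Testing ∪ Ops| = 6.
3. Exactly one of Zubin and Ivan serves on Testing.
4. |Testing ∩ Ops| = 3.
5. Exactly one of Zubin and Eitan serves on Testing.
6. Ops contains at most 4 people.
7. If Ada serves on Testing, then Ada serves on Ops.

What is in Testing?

Testing = {Ada, Caro, Eitan, Ivan, Omar}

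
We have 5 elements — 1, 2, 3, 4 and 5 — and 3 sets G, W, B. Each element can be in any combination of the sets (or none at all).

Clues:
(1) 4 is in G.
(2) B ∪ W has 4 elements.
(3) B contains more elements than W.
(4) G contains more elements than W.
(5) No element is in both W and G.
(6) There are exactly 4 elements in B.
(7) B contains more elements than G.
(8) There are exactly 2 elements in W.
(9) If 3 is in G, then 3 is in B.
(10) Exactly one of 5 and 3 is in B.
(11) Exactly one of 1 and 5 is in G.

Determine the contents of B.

From (1): 4 ∈ G.
(5) (disjoint): 4 ∉ W.
Suppose 1 ∉ B: no assignment then satisfies all the clues, so 1 ∈ B.

B = {1, 2, 3, 4}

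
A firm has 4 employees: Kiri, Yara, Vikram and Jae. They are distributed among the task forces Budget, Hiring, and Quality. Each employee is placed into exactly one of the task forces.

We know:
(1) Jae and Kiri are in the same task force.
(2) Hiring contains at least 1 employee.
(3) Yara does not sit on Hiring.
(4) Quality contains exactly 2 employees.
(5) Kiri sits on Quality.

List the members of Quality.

From (3): Yara ∉ Hiring.
From (5): Kiri ∈ Quality.
(1): Jae matches Kiri: Jae ∉ Budget.
(1): Jae matches Kiri: Jae ∉ Hiring.
(1): Jae matches Kiri: Jae ∈ Quality.
(2): only 1 candidates remain for Hiring, so all are in.
(4): Quality already has 2, so the rest are out.
Only one task force left: Yara ∈ Budget.

Quality = {Jae, Kiri}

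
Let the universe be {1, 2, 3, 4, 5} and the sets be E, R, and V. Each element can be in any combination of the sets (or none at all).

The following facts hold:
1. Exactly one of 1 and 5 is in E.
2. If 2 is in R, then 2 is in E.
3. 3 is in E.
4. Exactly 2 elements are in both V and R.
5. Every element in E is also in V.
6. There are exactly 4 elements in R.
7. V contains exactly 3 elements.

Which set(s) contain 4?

4: R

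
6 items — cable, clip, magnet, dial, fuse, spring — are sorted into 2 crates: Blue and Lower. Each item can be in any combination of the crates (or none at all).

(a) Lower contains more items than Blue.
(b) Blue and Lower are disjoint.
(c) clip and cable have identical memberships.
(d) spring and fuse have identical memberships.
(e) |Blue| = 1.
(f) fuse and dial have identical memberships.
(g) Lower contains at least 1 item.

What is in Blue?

Blue = {magnet}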